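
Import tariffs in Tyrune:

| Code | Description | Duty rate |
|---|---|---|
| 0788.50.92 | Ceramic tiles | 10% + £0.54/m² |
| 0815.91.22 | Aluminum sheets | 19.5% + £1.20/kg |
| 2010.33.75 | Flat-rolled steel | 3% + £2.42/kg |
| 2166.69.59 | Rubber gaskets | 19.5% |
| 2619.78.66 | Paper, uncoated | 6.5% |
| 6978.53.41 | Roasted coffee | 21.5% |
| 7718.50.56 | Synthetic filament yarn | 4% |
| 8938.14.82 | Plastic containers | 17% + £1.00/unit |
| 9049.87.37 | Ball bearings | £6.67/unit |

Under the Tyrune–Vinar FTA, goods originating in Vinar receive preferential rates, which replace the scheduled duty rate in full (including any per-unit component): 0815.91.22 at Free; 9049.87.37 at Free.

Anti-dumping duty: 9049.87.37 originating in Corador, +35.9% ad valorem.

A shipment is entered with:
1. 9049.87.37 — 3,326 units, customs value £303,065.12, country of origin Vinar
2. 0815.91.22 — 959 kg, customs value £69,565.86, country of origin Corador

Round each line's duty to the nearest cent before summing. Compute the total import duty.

Line 1 (9049.87.37, Vinar, 3,326 units, £303,065.12):
Base rate for 9049.87.37 is £6.67/unit.
Origin Vinar qualifies under the Tyrune–Vinar agreement and 9049.87.37 is covered: preferential rate Free applies instead.
The additional-duty order on 9049.87.37 targets Corador, not Vinar; it does not apply.
Duty = £303,065.12 × 0% = £0.00.
Line 2 (0815.91.22, Corador, 959 kg, £69,565.86):
Base rate for 0815.91.22 is 19.5% + £1.20/kg.
0815.91.22 has an FTA preferential rate, but origin Corador is not Vinar; base rate stands.
Duty = £69,565.86 × 19.5% + 959 × £1.20 = £14,716.14.
Total = £0.00 + £14,716.14 = £14,716.14.

£14,716.14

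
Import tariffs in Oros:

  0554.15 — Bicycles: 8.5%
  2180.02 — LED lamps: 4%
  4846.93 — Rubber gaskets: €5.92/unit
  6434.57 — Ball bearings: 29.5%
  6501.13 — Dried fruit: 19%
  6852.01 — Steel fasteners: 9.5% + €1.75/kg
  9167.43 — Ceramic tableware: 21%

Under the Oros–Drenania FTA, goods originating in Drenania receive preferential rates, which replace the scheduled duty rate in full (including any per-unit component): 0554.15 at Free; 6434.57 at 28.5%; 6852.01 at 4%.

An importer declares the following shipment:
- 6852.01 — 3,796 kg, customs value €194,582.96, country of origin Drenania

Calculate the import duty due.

€7,783.32

Line 1 (6852.01, Drenania, 3,796 kg, €194,582.96):
Base rate for 6852.01 is 9.5% + €1.75/kg.
Origin Drenania qualifies under the Oros–Drenania agreement and 6852.01 is covered: preferential rate 4% applies instead.
Duty = €194,582.96 × 4% = €7,783.32.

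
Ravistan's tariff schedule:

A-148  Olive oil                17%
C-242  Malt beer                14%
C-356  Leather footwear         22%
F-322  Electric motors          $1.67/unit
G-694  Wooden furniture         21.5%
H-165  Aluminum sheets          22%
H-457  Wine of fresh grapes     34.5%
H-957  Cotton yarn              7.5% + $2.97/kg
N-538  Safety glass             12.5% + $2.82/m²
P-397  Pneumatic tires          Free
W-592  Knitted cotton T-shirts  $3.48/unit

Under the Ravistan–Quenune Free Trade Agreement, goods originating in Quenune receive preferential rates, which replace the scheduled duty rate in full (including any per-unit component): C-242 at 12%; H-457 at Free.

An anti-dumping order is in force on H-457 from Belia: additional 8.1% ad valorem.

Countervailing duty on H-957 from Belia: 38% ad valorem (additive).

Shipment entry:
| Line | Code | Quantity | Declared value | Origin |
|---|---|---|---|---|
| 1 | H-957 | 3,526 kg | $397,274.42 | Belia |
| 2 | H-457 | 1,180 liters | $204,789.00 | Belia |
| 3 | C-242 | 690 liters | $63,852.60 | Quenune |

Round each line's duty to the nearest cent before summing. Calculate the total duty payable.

Line 1 (H-957, Belia, 3,526 kg, $397,274.42):
Base rate for H-957 is 7.5% + $2.97/kg.
Additional duty on H-957 from Belia: +38%. Applied ad valorem rate: 7.5% + 38% = 45.5%.
Duty = $397,274.42 × 45.5% + 3,526 × $2.97 = $191,232.08.
Line 2 (H-457, Belia, 1,180 liters, $204,789.00):
Base rate for H-457 is 34.5%.
H-457 has an FTA preferential rate, but origin Belia is not Quenune; base rate stands.
Additional duty on H-457 from Belia: +8.1%. Applied ad valorem rate: 34.5% + 8.1% = 42.6%.
Duty = $204,789.00 × 42.6% = $87,240.11.
Line 3 (C-242, Quenune, 690 liters, $63,852.60):
Base rate for C-242 is 14%.
Origin Quenune qualifies under the Ravistan–Quenune agreement and C-242 is covered: preferential rate 12% applies instead.
Duty = $63,852.60 × 12% = $7,662.31.
Total = $191,232.08 + $87,240.11 + $7,662.31 = $286,134.50.

$286,134.50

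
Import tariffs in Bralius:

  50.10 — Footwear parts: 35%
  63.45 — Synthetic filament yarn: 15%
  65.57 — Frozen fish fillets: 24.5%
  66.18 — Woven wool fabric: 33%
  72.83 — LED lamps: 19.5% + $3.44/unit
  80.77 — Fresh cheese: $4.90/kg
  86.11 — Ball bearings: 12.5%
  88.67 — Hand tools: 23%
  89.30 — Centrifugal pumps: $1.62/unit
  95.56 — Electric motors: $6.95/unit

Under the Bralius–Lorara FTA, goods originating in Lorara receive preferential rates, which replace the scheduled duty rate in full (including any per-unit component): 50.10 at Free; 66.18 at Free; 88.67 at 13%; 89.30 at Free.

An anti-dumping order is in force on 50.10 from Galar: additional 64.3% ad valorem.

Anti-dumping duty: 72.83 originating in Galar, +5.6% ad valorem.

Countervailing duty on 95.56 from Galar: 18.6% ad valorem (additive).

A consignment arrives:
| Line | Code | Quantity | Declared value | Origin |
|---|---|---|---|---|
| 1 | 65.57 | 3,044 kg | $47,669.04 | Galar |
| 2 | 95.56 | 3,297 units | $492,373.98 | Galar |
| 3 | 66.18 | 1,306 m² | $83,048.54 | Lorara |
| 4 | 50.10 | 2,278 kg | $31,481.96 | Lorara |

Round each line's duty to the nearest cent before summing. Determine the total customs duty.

$126,174.62

Line 1 (65.57, Galar, 3,044 kg, $47,669.04):
Base rate for 65.57 is 24.5%.
Duty = $47,669.04 × 24.5% = $11,678.91.
Line 2 (95.56, Galar, 3,297 units, $492,373.98):
Base rate for 95.56 is $6.95/unit.
Additional duty on 95.56 from Galar: +18.6% ad valorem. Applied ad valorem rate = 18.6%.
Duty = $492,373.98 × 18.6% + 3,297 × $6.95 = $114,495.71.
Line 3 (66.18, Lorara, 1,306 m², $83,048.54):
Base rate for 66.18 is 33%.
Origin Lorara qualifies under the Bralius–Lorara agreement and 66.18 is covered: preferential rate Free applies instead.
Duty = $83,048.54 × 0% = $0.00.
Line 4 (50.10, Lorara, 2,278 kg, $31,481.96):
Base rate for 50.10 is 35%.
Origin Lorara qualifies under the Bralius–Lorara agreement and 50.10 is covered: preferential rate Free applies instead.
The additional-duty order on 50.10 targets Galar, not Lorara; it does not apply.
Duty = $31,481.96 × 0% = $0.00.
Total = $11,678.91 + $114,495.71 + $0.00 + $0.00 = $126,174.62.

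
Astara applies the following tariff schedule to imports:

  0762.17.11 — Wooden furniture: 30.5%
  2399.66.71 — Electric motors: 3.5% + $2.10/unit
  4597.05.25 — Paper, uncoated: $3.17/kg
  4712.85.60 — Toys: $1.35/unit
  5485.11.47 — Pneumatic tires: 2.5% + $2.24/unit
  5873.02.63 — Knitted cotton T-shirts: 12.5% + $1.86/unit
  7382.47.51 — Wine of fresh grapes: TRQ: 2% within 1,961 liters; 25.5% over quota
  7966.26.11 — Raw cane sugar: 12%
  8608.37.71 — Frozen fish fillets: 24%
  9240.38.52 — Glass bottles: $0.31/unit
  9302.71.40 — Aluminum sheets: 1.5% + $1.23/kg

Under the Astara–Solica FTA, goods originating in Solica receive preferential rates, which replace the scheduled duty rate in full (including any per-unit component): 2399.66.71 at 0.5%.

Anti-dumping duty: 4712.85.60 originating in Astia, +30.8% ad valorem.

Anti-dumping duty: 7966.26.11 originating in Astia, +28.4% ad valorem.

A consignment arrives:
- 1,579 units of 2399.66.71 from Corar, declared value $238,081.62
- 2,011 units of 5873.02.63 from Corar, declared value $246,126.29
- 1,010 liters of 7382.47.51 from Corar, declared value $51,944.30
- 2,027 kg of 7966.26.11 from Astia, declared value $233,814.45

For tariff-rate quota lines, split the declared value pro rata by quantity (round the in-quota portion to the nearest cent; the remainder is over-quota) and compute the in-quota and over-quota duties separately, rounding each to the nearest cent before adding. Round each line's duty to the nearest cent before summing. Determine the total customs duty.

Line 1 (2399.66.71, Corar, 1,579 units, $238,081.62):
Base rate for 2399.66.71 is 3.5% + $2.10/unit.
2399.66.71 has an FTA preferential rate, but origin Corar is not Solica; base rate stands.
Duty = $238,081.62 × 3.5% + 1,579 × $2.10 = $11,648.76.
Line 2 (5873.02.63, Corar, 2,011 units, $246,126.29):
Base rate for 5873.02.63 is 12.5% + $1.86/unit.
Duty = $246,126.29 × 12.5% + 2,011 × $1.86 = $34,506.25.
Line 3 (7382.47.51, Corar, 1,010 liters, $51,944.30):
Code 7382.47.51 is under a tariff-rate quota (threshold 1,961 liters). Quantity 1,010 liters is within the quota, so the in-quota rate 2% applies to the full value.
Duty = $51,944.30 × 2% = $1,038.89.
Line 4 (7966.26.11, Astia, 2,027 kg, $233,814.45):
Base rate for 7966.26.11 is 12%.
Additional duty on 7966.26.11 from Astia: +28.4%. Applied ad valorem rate: 12% + 28.4% = 40.4%.
Duty = $233,814.45 × 40.4% = $94,461.04.
Total = $11,648.76 + $34,506.25 + $1,038.89 + $94,461.04 = $141,654.94.

$141,654.94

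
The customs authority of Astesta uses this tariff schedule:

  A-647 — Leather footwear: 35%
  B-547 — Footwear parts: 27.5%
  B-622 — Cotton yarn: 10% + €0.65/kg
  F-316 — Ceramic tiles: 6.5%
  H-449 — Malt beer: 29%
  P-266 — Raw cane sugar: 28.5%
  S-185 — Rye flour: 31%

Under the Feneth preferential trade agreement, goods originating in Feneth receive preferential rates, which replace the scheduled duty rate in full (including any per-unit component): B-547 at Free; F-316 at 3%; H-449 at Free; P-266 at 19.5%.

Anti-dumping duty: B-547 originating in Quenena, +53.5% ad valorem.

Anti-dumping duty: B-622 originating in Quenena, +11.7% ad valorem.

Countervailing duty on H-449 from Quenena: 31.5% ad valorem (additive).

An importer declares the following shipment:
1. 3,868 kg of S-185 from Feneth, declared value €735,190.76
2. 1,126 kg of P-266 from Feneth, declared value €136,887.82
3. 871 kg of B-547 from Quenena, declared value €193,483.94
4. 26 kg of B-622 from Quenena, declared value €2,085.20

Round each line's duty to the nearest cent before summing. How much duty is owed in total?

€411,793.64

Line 1 (S-185, Feneth, 3,868 kg, €735,190.76):
Base rate for S-185 is 31%.
Origin Feneth is the FTA partner but S-185 is not on the preference list; base rate stands.
Duty = €735,190.76 × 31% = €227,909.14.
Line 2 (P-266, Feneth, 1,126 kg, €136,887.82):
Base rate for P-266 is 28.5%.
Origin Feneth qualifies under the Astesta–Feneth agreement and P-266 is covered: preferential rate 19.5% applies instead.
Duty = €136,887.82 × 19.5% = €26,693.12.
Line 3 (B-547, Quenena, 871 kg, €193,483.94):
Base rate for B-547 is 27.5%.
B-547 has an FTA preferential rate, but origin Quenena is not Feneth; base rate stands.
Additional duty on B-547 from Quenena: +53.5%. Applied ad valorem rate: 27.5% + 53.5% = 81%.
Duty = €193,483.94 × 81% = €156,721.99.
Line 4 (B-622, Quenena, 26 kg, €2,085.20):
Base rate for B-622 is 10% + €0.65/kg.
Additional duty on B-622 from Quenena: +11.7%. Applied ad valorem rate: 10% + 11.7% = 21.7%.
Duty = €2,085.20 × 21.7% + 26 × €0.65 = €469.39.
Total = €227,909.14 + €26,693.12 + €156,721.99 + €469.39 = €411,793.64.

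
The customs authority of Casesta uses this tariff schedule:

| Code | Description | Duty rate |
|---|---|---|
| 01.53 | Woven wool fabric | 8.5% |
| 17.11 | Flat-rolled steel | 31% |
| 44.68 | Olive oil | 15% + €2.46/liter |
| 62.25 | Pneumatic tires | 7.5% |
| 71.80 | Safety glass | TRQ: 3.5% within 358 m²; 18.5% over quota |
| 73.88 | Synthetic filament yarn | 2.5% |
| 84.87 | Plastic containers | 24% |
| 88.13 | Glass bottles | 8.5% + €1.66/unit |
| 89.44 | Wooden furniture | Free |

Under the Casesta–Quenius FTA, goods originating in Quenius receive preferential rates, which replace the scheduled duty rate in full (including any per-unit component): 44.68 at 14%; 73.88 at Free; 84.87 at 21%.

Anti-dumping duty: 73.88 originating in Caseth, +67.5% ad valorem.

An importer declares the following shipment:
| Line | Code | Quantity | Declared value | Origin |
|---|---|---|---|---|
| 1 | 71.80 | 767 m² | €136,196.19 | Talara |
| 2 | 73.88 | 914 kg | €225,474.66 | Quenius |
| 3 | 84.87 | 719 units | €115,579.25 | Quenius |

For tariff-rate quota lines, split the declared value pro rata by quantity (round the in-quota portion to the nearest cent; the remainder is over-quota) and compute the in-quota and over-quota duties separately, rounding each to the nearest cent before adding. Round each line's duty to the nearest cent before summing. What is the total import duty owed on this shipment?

€39,932.42

Line 1 (71.80, Talara, 767 m², €136,196.19):
Code 71.80 is under a tariff-rate quota (threshold 358 m²). In-quota: 358 m² at 3.5%; over-quota: 409 m² at 18.5%.
Pro-rata value split: in-quota = €136,196.19 × 358/767 = €63,570.06; over-quota = €136,196.19 − €63,570.06 = €72,626.13.
In-quota duty = €63,570.06 × 3.5% = €2,224.95. Over-quota duty = €72,626.13 × 18.5% = €13,435.83.
Line duty = €2,224.95 + €13,435.83 = €15,660.78.
Line 2 (73.88, Quenius, 914 kg, €225,474.66):
Base rate for 73.88 is 2.5%.
Origin Quenius qualifies under the Casesta–Quenius agreement and 73.88 is covered: preferential rate Free applies instead.
The additional-duty order on 73.88 targets Caseth, not Quenius; it does not apply.
Duty = €225,474.66 × 0% = €0.00.
Line 3 (84.87, Quenius, 719 units, €115,579.25):
Base rate for 84.87 is 24%.
Origin Quenius qualifies under the Casesta–Quenius agreement and 84.87 is covered: preferential rate 21% applies instead.
Duty = €115,579.25 × 21% = €24,271.64.
Total = €15,660.78 + €0.00 + €24,271.64 = €39,932.42.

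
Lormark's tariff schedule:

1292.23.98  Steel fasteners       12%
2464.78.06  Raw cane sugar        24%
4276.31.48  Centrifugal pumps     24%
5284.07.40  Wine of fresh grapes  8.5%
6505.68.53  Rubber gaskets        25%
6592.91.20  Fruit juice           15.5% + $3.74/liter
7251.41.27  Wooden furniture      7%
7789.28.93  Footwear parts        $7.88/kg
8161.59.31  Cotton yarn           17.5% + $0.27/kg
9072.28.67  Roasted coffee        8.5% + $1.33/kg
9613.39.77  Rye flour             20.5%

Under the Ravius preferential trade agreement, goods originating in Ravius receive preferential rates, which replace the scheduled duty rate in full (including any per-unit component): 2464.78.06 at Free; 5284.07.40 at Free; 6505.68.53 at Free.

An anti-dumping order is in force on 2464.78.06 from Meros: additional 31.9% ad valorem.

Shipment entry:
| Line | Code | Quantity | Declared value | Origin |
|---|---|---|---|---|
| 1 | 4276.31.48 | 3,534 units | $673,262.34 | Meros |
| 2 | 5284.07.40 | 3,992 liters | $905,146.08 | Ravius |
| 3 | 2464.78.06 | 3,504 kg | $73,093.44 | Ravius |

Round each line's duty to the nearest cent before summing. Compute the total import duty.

Line 1 (4276.31.48, Meros, 3,534 units, $673,262.34):
Base rate for 4276.31.48 is 24%.
Duty = $673,262.34 × 24% = $161,582.96.
Line 2 (5284.07.40, Ravius, 3,992 liters, $905,146.08):
Base rate for 5284.07.40 is 8.5%.
Origin Ravius qualifies under the Lormark–Ravius agreement and 5284.07.40 is covered: preferential rate Free applies instead.
Duty = $905,146.08 × 0% = $0.00.
Line 3 (2464.78.06, Ravius, 3,504 kg, $73,093.44):
Base rate for 2464.78.06 is 24%.
Origin Ravius qualifies under the Lormark–Ravius agreement and 2464.78.06 is covered: preferential rate Free applies instead.
The additional-duty order on 2464.78.06 targets Meros, not Ravius; it does not apply.
Duty = $73,093.44 × 0% = $0.00.
Total = $161,582.96 + $0.00 + $0.00 = $161,582.96.

$161,582.96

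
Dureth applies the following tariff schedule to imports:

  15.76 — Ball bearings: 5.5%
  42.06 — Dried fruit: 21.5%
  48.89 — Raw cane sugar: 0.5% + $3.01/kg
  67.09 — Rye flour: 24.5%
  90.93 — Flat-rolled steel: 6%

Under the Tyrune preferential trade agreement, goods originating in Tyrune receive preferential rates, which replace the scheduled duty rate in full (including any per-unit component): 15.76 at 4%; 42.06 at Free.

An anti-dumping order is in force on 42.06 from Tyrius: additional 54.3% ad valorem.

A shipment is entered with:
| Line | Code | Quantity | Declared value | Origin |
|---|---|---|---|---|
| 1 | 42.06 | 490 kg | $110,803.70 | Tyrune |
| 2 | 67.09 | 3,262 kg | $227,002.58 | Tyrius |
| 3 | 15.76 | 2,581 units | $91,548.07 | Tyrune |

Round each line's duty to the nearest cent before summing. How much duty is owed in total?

Line 1 (42.06, Tyrune, 490 kg, $110,803.70):
Base rate for 42.06 is 21.5%.
Origin Tyrune qualifies under the Dureth–Tyrune agreement and 42.06 is covered: preferential rate Free applies instead.
The additional-duty order on 42.06 targets Tyrius, not Tyrune; it does not apply.
Duty = $110,803.70 × 0% = $0.00.
Line 2 (67.09, Tyrius, 3,262 kg, $227,002.58):
Base rate for 67.09 is 24.5%.
Duty = $227,002.58 × 24.5% = $55,615.63.
Line 3 (15.76, Tyrune, 2,581 units, $91,548.07):
Base rate for 15.76 is 5.5%.
Origin Tyrune qualifies under the Dureth–Tyrune agreement and 15.76 is covered: preferential rate 4% applies instead.
Duty = $91,548.07 × 4% = $3,661.92.
Total = $0.00 + $55,615.63 + $3,661.92 = $59,277.55.

$59,277.55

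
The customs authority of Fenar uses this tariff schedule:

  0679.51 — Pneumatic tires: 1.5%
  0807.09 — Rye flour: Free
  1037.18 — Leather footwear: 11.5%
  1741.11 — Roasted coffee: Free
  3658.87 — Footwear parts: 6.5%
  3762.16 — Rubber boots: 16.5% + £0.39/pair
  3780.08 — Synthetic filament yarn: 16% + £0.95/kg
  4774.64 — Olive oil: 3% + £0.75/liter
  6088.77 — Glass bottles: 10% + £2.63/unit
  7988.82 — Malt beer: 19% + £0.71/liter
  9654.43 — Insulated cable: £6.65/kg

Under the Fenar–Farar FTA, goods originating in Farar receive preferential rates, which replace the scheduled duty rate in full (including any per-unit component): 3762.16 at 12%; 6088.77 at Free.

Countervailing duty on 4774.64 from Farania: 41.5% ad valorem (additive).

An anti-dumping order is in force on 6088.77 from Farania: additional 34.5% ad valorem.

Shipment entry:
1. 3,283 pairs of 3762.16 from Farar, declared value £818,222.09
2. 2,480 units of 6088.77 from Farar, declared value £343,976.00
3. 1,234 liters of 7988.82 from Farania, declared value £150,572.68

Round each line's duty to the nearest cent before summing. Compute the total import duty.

£127,671.60

Line 1 (3762.16, Farar, 3,283 pairs, £818,222.09):
Base rate for 3762.16 is 16.5% + £0.39/pair.
Origin Farar qualifies under the Fenar–Farar agreement and 3762.16 is covered: preferential rate 12% applies instead.
Duty = £818,222.09 × 12% = £98,186.65.
Line 2 (6088.77, Farar, 2,480 units, £343,976.00):
Base rate for 6088.77 is 10% + £2.63/unit.
Origin Farar qualifies under the Fenar–Farar agreement and 6088.77 is covered: preferential rate Free applies instead.
The additional-duty order on 6088.77 targets Farania, not Farar; it does not apply.
Duty = £343,976.00 × 0% = £0.00.
Line 3 (7988.82, Farania, 1,234 liters, £150,572.68):
Base rate for 7988.82 is 19% + £0.71/liter.
Duty = £150,572.68 × 19% + 1,234 × £0.71 = £29,484.95.
Total = £98,186.65 + £0.00 + £29,484.95 = £127,671.60.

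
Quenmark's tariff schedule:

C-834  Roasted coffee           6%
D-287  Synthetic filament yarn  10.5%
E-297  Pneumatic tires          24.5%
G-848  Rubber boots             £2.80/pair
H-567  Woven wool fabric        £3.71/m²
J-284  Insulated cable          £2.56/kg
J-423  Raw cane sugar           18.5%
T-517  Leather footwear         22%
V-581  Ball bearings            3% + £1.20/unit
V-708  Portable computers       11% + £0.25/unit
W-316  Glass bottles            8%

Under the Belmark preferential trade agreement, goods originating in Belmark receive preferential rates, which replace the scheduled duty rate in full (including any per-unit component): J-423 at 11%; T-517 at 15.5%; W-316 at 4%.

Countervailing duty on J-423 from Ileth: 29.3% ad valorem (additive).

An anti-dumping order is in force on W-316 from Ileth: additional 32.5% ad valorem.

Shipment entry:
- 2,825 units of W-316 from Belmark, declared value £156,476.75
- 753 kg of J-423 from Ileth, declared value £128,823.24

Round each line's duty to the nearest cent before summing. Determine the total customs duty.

Line 1 (W-316, Belmark, 2,825 units, £156,476.75):
Base rate for W-316 is 8%.
Origin Belmark qualifies under the Quenmark–Belmark agreement and W-316 is covered: preferential rate 4% applies instead.
The additional-duty order on W-316 targets Ileth, not Belmark; it does not apply.
Duty = £156,476.75 × 4% = £6,259.07.
Line 2 (J-423, Ileth, 753 kg, £128,823.24):
Base rate for J-423 is 18.5%.
J-423 has an FTA preferential rate, but origin Ileth is not Belmark; base rate stands.
Additional duty on J-423 from Ileth: +29.3%. Applied ad valorem rate: 18.5% + 29.3% = 47.8%.
Duty = £128,823.24 × 47.8% = £61,577.51.
Total = £6,259.07 + £61,577.51 = £67,836.58.

£67,836.58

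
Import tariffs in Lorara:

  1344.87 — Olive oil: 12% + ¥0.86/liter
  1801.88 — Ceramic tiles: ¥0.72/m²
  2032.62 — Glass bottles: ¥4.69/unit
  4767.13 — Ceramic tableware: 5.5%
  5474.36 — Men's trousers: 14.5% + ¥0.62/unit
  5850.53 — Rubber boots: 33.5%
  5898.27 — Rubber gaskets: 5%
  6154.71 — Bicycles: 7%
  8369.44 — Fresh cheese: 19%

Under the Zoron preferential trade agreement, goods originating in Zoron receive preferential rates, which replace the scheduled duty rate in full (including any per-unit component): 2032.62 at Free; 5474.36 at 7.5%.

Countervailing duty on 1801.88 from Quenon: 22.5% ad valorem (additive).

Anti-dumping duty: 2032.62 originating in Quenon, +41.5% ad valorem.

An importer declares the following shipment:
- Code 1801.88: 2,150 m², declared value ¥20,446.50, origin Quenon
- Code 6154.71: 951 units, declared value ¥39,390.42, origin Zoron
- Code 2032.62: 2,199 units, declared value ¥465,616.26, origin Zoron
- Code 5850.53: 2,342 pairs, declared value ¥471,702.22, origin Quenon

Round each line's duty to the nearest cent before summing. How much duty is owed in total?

¥166,926.03

Line 1 (1801.88, Quenon, 2,150 m², ¥20,446.50):
Base rate for 1801.88 is ¥0.72/m².
Additional duty on 1801.88 from Quenon: +22.5% ad valorem. Applied ad valorem rate = 22.5%.
Duty = ¥20,446.50 × 22.5% + 2,150 × ¥0.72 = ¥6,148.46.
Line 2 (6154.71, Zoron, 951 units, ¥39,390.42):
Base rate for 6154.71 is 7%.
Origin Zoron is the FTA partner but 6154.71 is not on the preference list; base rate stands.
Duty = ¥39,390.42 × 7% = ¥2,757.33.
Line 3 (2032.62, Zoron, 2,199 units, ¥465,616.26):
Base rate for 2032.62 is ¥4.69/unit.
Origin Zoron qualifies under the Lorara–Zoron agreement and 2032.62 is covered: preferential rate Free applies instead.
The additional-duty order on 2032.62 targets Quenon, not Zoron; it does not apply.
Duty = ¥465,616.26 × 0% = ¥0.00.
Line 4 (5850.53, Quenon, 2,342 pairs, ¥471,702.22):
Base rate for 5850.53 is 33.5%.
Duty = ¥471,702.22 × 33.5% = ¥158,020.24.
Total = ¥6,148.46 + ¥2,757.33 + ¥0.00 + ¥158,020.24 = ¥166,926.03.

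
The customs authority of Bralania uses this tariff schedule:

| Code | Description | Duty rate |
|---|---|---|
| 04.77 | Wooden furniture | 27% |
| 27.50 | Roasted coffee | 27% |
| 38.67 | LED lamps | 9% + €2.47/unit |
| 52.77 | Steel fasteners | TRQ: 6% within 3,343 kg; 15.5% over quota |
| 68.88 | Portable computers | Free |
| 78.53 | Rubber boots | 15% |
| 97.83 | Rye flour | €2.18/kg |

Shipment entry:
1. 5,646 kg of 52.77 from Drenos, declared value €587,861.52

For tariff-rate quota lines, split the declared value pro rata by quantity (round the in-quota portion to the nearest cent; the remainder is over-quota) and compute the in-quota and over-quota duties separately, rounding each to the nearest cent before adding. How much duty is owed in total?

€58,051.59

Line 1 (52.77, Drenos, 5,646 kg, €587,861.52):
Code 52.77 is under a tariff-rate quota (threshold 3,343 kg). In-quota: 3,343 kg at 6%; over-quota: 2,303 kg at 15.5%.
Pro-rata value split: in-quota = €587,861.52 × 3,343/5,646 = €348,073.16; over-quota = €587,861.52 − €348,073.16 = €239,788.36.
In-quota duty = €348,073.16 × 6% = €20,884.39. Over-quota duty = €239,788.36 × 15.5% = €37,167.20.
Line duty = €20,884.39 + €37,167.20 = €58,051.59.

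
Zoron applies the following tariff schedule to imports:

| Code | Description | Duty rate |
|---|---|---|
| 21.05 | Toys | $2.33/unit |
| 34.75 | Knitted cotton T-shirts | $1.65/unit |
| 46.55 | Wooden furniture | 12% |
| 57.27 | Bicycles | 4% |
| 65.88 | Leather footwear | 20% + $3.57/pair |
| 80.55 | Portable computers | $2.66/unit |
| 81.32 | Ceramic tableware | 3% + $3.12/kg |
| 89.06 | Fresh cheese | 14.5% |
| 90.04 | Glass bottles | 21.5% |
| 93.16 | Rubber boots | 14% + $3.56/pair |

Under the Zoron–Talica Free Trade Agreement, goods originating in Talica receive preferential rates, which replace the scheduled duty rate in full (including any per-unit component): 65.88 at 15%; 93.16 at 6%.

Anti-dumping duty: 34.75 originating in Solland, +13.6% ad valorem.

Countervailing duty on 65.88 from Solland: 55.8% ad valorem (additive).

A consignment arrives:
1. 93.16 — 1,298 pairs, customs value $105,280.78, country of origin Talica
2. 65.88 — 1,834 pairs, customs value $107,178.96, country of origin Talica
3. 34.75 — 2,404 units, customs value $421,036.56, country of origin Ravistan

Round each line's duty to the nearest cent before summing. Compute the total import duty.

Line 1 (93.16, Talica, 1,298 pairs, $105,280.78):
Base rate for 93.16 is 14% + $3.56/pair.
Origin Talica qualifies under the Zoron–Talica agreement and 93.16 is covered: preferential rate 6% applies instead.
Duty = $105,280.78 × 6% = $6,316.85.
Line 2 (65.88, Talica, 1,834 pairs, $107,178.96):
Base rate for 65.88 is 20% + $3.57/pair.
Origin Talica qualifies under the Zoron–Talica agreement and 65.88 is covered: preferential rate 15% applies instead.
The additional-duty order on 65.88 targets Solland, not Talica; it does not apply.
Duty = $107,178.96 × 15% = $16,076.84.
Line 3 (34.75, Ravistan, 2,404 units, $421,036.56):
Base rate for 34.75 is $1.65/unit.
The additional-duty order on 34.75 targets Solland, not Ravistan; it does not apply.
Duty = 2,404 × $1.65 = $3,966.60.
Total = $6,316.85 + $16,076.84 + $3,966.60 = $26,360.29.

$26,360.29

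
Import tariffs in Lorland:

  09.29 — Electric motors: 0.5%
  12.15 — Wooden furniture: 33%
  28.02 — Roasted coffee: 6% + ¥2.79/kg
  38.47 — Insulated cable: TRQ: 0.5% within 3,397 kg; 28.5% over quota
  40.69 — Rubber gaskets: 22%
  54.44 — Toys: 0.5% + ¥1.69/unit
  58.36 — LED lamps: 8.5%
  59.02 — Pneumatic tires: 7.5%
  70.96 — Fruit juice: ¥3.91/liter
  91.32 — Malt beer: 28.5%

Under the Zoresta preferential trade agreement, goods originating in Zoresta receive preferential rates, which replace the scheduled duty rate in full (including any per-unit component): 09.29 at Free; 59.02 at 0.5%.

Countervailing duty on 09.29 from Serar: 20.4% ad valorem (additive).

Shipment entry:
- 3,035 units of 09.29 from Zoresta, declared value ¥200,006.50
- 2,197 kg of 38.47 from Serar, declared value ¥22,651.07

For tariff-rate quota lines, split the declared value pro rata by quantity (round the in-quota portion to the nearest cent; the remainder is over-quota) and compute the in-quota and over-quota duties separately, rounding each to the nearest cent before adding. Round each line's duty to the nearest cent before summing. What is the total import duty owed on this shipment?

¥113.26

Line 1 (09.29, Zoresta, 3,035 units, ¥200,006.50):
Base rate for 09.29 is 0.5%.
Origin Zoresta qualifies under the Lorland–Zoresta agreement and 09.29 is covered: preferential rate Free applies instead.
The additional-duty order on 09.29 targets Serar, not Zoresta; it does not apply.
Duty = ¥200,006.50 × 0% = ¥0.00.
Line 2 (38.47, Serar, 2,197 kg, ¥22,651.07):
Code 38.47 is under a tariff-rate quota (threshold 3,397 kg). Quantity 2,197 kg is within the quota, so the in-quota rate 0.5% applies to the full value.
Duty = ¥22,651.07 × 0.5% = ¥113.26.
Total = ¥0.00 + ¥113.26 = ¥113.26.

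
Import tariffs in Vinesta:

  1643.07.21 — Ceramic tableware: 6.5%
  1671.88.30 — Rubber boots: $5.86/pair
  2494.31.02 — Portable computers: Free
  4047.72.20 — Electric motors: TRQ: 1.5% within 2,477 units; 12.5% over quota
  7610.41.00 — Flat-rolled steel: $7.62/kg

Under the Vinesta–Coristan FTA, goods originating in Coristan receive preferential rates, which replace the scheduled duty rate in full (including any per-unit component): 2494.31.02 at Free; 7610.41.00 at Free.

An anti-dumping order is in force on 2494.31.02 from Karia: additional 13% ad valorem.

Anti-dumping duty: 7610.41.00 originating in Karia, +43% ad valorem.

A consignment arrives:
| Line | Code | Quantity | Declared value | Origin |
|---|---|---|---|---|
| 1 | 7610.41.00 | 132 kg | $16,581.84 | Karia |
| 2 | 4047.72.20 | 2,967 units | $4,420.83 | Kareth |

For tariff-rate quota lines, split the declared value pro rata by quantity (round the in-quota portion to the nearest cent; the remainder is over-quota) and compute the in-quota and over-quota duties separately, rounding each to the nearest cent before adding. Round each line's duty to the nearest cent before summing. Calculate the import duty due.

Line 1 (7610.41.00, Karia, 132 kg, $16,581.84):
Base rate for 7610.41.00 is $7.62/kg.
7610.41.00 has an FTA preferential rate, but origin Karia is not Coristan; base rate stands.
Additional duty on 7610.41.00 from Karia: +43% ad valorem. Applied ad valorem rate = 43%.
Duty = $16,581.84 × 43% + 132 × $7.62 = $8,136.03.
Line 2 (4047.72.20, Kareth, 2,967 units, $4,420.83):
Code 4047.72.20 is under a tariff-rate quota (threshold 2,477 units). In-quota: 2,477 units at 1.5%; over-quota: 490 units at 12.5%.
Pro-rata value split: in-quota = $4,420.83 × 2,477/2,967 = $3,690.73; over-quota = $4,420.83 − $3,690.73 = $730.10.
In-quota duty = $3,690.73 × 1.5% = $55.36. Over-quota duty = $730.10 × 12.5% = $91.26.
Line duty = $55.36 + $91.26 = $146.62.
Total = $8,136.03 + $146.62 = $8,282.65.

$8,282.65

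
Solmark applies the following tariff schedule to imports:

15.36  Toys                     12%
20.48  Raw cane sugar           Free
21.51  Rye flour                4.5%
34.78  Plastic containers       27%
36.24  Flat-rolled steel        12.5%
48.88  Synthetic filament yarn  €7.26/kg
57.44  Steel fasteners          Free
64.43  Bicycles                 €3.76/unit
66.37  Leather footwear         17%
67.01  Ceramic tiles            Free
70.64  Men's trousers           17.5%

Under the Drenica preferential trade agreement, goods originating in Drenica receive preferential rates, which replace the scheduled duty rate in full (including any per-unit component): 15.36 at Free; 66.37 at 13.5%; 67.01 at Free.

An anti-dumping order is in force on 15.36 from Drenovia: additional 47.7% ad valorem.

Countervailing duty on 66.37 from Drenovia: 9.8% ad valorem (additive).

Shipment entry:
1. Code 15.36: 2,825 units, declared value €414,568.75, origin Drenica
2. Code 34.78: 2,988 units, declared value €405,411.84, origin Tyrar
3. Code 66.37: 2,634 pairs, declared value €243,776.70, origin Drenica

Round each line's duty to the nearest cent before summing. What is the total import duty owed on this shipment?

€142,371.05

Line 1 (15.36, Drenica, 2,825 units, €414,568.75):
Base rate for 15.36 is 12%.
Origin Drenica qualifies under the Solmark–Drenica agreement and 15.36 is covered: preferential rate Free applies instead.
The additional-duty order on 15.36 targets Drenovia, not Drenica; it does not apply.
Duty = €414,568.75 × 0% = €0.00.
Line 2 (34.78, Tyrar, 2,988 units, €405,411.84):
Base rate for 34.78 is 27%.
Duty = €405,411.84 × 27% = €109,461.20.
Line 3 (66.37, Drenica, 2,634 pairs, €243,776.70):
Base rate for 66.37 is 17%.
Origin Drenica qualifies under the Solmark–Drenica agreement and 66.37 is covered: preferential rate 13.5% applies instead.
The additional-duty order on 66.37 targets Drenovia, not Drenica; it does not apply.
Duty = €243,776.70 × 13.5% = €32,909.85.
Total = €0.00 + €109,461.20 + €32,909.85 = €142,371.05.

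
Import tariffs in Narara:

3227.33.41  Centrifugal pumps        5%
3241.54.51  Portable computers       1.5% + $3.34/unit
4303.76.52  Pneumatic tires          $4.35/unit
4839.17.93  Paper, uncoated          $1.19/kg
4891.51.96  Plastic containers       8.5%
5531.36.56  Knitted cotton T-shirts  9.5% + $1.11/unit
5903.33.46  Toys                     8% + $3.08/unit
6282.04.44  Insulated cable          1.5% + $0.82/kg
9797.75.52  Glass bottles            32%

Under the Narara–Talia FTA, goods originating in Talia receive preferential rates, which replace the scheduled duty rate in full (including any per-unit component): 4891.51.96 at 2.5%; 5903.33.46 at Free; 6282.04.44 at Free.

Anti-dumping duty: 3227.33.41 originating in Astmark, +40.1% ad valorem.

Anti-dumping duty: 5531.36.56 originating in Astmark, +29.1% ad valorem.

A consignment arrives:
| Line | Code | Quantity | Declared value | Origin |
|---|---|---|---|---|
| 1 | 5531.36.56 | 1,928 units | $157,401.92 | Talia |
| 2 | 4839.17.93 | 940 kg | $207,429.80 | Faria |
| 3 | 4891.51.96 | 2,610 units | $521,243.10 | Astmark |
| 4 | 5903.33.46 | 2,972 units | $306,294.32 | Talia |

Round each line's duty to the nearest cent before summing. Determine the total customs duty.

$62,517.52

Line 1 (5531.36.56, Talia, 1,928 units, $157,401.92):
Base rate for 5531.36.56 is 9.5% + $1.11/unit.
Origin Talia is the FTA partner but 5531.36.56 is not on the preference list; base rate stands.
The additional-duty order on 5531.36.56 targets Astmark, not Talia; it does not apply.
Duty = $157,401.92 × 9.5% + 1,928 × $1.11 = $17,093.26.
Line 2 (4839.17.93, Faria, 940 kg, $207,429.80):
Base rate for 4839.17.93 is $1.19/kg.
Duty = 940 × $1.19 = $1,118.60.
Line 3 (4891.51.96, Astmark, 2,610 units, $521,243.10):
Base rate for 4891.51.96 is 8.5%.
4891.51.96 has an FTA preferential rate, but origin Astmark is not Talia; base rate stands.
Duty = $521,243.10 × 8.5% = $44,305.66.
Line 4 (5903.33.46, Talia, 2,972 units, $306,294.32):
Base rate for 5903.33.46 is 8% + $3.08/unit.
Origin Talia qualifies under the Narara–Talia agreement and 5903.33.46 is covered: preferential rate Free applies instead.
Duty = $306,294.32 × 0% = $0.00.
Total = $17,093.26 + $1,118.60 + $44,305.66 + $0.00 = $62,517.52.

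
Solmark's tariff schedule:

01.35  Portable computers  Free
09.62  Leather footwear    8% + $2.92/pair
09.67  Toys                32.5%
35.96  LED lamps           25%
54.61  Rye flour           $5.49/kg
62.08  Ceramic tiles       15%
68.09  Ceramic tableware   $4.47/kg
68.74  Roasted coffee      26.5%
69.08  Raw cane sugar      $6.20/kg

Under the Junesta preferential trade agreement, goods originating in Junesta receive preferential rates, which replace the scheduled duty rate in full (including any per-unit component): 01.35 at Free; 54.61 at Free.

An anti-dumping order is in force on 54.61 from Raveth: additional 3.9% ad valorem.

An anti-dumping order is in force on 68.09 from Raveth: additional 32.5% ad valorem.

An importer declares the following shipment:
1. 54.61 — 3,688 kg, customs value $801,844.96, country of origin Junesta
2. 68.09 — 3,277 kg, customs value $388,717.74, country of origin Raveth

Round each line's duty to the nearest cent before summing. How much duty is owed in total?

$140,981.46

Line 1 (54.61, Junesta, 3,688 kg, $801,844.96):
Base rate for 54.61 is $5.49/kg.
Origin Junesta qualifies under the Solmark–Junesta agreement and 54.61 is covered: preferential rate Free applies instead.
The additional-duty order on 54.61 targets Raveth, not Junesta; it does not apply.
Duty = $801,844.96 × 0% = $0.00.
Line 2 (68.09, Raveth, 3,277 kg, $388,717.74):
Base rate for 68.09 is $4.47/kg.
Additional duty on 68.09 from Raveth: +32.5% ad valorem. Applied ad valorem rate = 32.5%.
Duty = $388,717.74 × 32.5% + 3,277 × $4.47 = $140,981.46.
Total = $0.00 + $140,981.46 = $140,981.46.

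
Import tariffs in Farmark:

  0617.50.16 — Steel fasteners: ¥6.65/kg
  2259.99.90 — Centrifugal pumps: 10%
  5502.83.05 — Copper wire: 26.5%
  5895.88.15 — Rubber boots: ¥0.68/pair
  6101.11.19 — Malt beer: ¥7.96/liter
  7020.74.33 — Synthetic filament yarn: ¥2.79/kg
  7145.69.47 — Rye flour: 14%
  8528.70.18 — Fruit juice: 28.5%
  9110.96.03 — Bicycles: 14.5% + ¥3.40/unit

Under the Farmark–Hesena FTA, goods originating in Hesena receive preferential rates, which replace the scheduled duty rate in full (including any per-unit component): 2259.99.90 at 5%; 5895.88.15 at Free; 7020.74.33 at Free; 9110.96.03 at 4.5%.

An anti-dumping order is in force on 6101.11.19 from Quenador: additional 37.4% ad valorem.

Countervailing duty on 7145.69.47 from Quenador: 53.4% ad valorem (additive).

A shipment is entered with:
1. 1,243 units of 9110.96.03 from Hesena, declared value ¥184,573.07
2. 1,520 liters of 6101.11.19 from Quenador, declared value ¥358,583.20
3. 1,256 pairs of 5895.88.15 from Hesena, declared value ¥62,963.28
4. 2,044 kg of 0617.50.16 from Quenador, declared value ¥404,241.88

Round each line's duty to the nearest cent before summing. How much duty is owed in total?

¥168,107.71

Line 1 (9110.96.03, Hesena, 1,243 units, ¥184,573.07):
Base rate for 9110.96.03 is 14.5% + ¥3.40/unit.
Origin Hesena qualifies under the Farmark–Hesena agreement and 9110.96.03 is covered: preferential rate 4.5% applies instead.
Duty = ¥184,573.07 × 4.5% = ¥8,305.79.
Line 2 (6101.11.19, Quenador, 1,520 liters, ¥358,583.20):
Base rate for 6101.11.19 is ¥7.96/liter.
Additional duty on 6101.11.19 from Quenador: +37.4% ad valorem. Applied ad valorem rate = 37.4%.
Duty = ¥358,583.20 × 37.4% + 1,520 × ¥7.96 = ¥146,209.32.
Line 3 (5895.88.15, Hesena, 1,256 pairs, ¥62,963.28):
Base rate for 5895.88.15 is ¥0.68/pair.
Origin Hesena qualifies under the Farmark–Hesena agreement and 5895.88.15 is covered: preferential rate Free applies instead.
Duty = ¥62,963.28 × 0% = ¥0.00.
Line 4 (0617.50.16, Quenador, 2,044 kg, ¥404,241.88):
Base rate for 0617.50.16 is ¥6.65/kg.
Duty = 2,044 × ¥6.65 = ¥13,592.60.
Total = ¥8,305.79 + ¥146,209.32 + ¥0.00 + ¥13,592.60 = ¥168,107.71.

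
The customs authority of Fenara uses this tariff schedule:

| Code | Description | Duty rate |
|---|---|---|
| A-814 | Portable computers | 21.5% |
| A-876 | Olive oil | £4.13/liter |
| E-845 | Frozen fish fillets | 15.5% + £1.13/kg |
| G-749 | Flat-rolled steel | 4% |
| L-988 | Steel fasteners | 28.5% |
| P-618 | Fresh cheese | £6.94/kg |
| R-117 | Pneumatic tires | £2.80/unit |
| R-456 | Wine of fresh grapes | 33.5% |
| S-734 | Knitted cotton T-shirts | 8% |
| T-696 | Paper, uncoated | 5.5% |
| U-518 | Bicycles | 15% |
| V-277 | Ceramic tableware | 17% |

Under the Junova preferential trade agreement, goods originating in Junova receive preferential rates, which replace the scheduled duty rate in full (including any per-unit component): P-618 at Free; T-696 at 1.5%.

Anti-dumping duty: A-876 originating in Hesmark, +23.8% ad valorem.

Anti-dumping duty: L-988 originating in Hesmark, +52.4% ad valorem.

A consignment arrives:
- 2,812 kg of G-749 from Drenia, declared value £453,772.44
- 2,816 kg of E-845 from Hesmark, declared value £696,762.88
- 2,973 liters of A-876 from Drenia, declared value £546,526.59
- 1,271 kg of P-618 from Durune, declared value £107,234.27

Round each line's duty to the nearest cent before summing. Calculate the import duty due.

Line 1 (G-749, Drenia, 2,812 kg, £453,772.44):
Base rate for G-749 is 4%.
Duty = £453,772.44 × 4% = £18,150.90.
Line 2 (E-845, Hesmark, 2,816 kg, £696,762.88):
Base rate for E-845 is 15.5% + £1.13/kg.
Duty = £696,762.88 × 15.5% + 2,816 × £1.13 = £111,180.33.
Line 3 (A-876, Drenia, 2,973 liters, £546,526.59):
Base rate for A-876 is £4.13/liter.
The additional-duty order on A-876 targets Hesmark, not Drenia; it does not apply.
Duty = 2,973 × £4.13 = £12,278.49.
Line 4 (P-618, Durune, 1,271 kg, £107,234.27):
Base rate for P-618 is £6.94/kg.
P-618 has an FTA preferential rate, but origin Durune is not Junova; base rate stands.
Duty = 1,271 × £6.94 = £8,820.74.
Total = £18,150.90 + £111,180.33 + £12,278.49 + £8,820.74 = £150,430.46.

£150,430.46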